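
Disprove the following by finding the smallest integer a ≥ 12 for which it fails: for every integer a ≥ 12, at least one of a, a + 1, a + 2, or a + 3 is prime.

a = 24

A counterexample is any integer a ≥ 12 such that a, a + 1, a + 2, a + 3 are all composite; we check each in order.
For a = 12, 13, 14, 15, …, 21, 22, 23 the conclusion holds.
a = 24: 24 = 2 × 12; 25 = 5 × 5; 26 = 2 × 13; 27 = 3 × 9 — all composite.
Thus a = 24 disproves the claim, and no smaller a works.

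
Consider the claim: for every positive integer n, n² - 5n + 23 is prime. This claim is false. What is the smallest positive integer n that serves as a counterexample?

n = 19

The first 18 eligible values, up to n = 18, all satisfy the conclusion.
n = 19: n² - 5n + 23 = 289 = 17 × 17, composite.
So n = 19 is the smallest counterexample.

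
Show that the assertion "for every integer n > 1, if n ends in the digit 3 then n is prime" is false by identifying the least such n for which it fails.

Check each integer n > 1 in order until n ends in the digit 3 but n is not prime.
n = 3: 3 ends in 3 and is prime.
n = 13: 13 ends in 3 and is prime.
n = 23: 23 ends in 3 and is prime.
n = 33: 33 ends in 3; 33 = 3 × 11, composite.
Thus n = 33 disproves the claim, and no smaller n works.

n = 33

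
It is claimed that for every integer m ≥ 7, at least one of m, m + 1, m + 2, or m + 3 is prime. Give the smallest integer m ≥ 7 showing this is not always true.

A counterexample is any integer m ≥ 7 such that m, m + 1, m + 2, m + 3 are all composite; we check each in order.
For m = 7, 8, 9, 10, …, 21, 22, 23 the conclusion holds.
m = 24: 24 = 2 × 12; 25 = 5 × 5; 26 = 2 × 13; 27 = 3 × 9 — all composite.

m = 24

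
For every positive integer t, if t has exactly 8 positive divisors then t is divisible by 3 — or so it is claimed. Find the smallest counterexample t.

t = 40

t = 24: τ(24) = 8; 24 mod 3 = 0.
t = 30: τ(30) = 8; 30 mod 3 = 0.
t = 40: τ(40) = 8; 40 mod 3 = 1.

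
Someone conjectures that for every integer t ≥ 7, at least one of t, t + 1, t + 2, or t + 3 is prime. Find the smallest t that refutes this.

Check each integer t ≥ 7 in order until t, t + 1, t + 2, t + 3 are all composite.
For t = 7, 8, 9, 10, …, 21, 22, 23 the conclusion holds.
t = 24: 24 = 2 × 12; 25 = 5 × 5; 26 = 2 × 13; 27 = 3 × 9 — all composite.
Thus t = 24 disproves the claim, and no smaller t works.

t = 24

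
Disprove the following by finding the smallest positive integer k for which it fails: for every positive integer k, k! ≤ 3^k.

The first 6 eligible values, up to k = 6, all satisfy the conclusion.
k = 7: k! = 5040 and 3^k = 2187, so 5040 > 2187.
Thus k = 7 disproves the claim, and no smaller k works.

k = 7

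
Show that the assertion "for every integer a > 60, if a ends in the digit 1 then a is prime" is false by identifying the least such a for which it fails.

Check each integer a > 60 in order until a ends in the digit 1 but a is not prime.
a = 61: 61 ends in 1 and is prime.
a = 71: 71 ends in 1 and is prime.
a = 81: 81 ends in 1; 81 = 3 × 27, composite.

a = 81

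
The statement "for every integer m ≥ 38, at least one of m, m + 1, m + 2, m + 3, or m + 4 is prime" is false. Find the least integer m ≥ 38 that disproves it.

m = 48

We need the least integer m ≥ 38 for which m, m + 1, m + 2, m + 3, m + 4 are all composite.
For m = 38, 39, 40, 41, 42, 43, 44, 45, 46, 47 the conclusion holds.
m = 48: 48 = 2 × 24; 49 = 7 × 7; 50 = 2 × 25; 51 = 3 × 17; 52 = 2 × 26 — all composite.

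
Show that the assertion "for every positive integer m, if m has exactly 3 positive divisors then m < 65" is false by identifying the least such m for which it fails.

m = 121

A counterexample is any positive integer m such that m has exactly 3 positive divisors but the claim fails; we check each in order.
m = 4: τ(4) = 3; 4 < 65.
m = 9: τ(9) = 3; 9 < 65.
m = 25: τ(25) = 3; 25 < 65.
m = 49: τ(49) = 3; 49 < 65.
m = 121: τ(121) = 3; 121 ≥ 65.
Thus m = 121 disproves the claim, and no smaller m works.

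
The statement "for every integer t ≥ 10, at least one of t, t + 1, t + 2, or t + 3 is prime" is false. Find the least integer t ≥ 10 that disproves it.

The first 14 eligible values, up to t = 23, all satisfy the conclusion.
t = 24: 24 = 2 × 12; 25 = 5 × 5; 26 = 2 × 13; 27 = 3 × 9 — all composite.
Hence t = 24 is a counterexample.

t = 24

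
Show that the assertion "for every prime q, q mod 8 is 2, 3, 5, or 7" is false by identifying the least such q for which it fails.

q = 17

Check each prime q in order until the claim fails.
For q = 2, 3, 5, 7, 11, 13 the conclusion holds.
q = 17: 17 mod 8 = 1 — not in {2, 3, 5, 7}.
Hence q = 17 is a counterexample.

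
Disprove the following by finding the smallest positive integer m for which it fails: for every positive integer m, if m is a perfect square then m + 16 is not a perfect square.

m = 9

Check each positive integer m in order until m is a perfect square but m + 16 is a perfect square.
For m = 1, 4 the conclusion holds.
m = 9: 9 = 3² and 9 + 16 = 25 = 5².
So m = 9 is the smallest counterexample.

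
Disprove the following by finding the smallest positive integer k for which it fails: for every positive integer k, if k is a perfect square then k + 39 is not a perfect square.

The first 4 eligible values, up to k = 16, all satisfy the conclusion.
k = 25: 25 = 5² and 25 + 39 = 64 = 8².
Hence k = 25 is a counterexample.

k = 25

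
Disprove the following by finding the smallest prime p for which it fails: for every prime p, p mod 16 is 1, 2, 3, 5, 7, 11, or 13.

For p = 2, 3, 5, 7, 11, 13, 17, 19, 23, 29 the conclusion holds.
p = 31: 31 mod 16 = 15 — not in {1, 2, 3, 5, 7, 11, 13}.
Hence p = 31 is a counterexample.

p = 31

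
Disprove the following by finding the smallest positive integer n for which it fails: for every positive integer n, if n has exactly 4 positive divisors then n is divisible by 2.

For n = 6, 8, 10, 14 the conclusion holds.
n = 15: τ(15) = 4; 15 mod 2 = 1.

n = 15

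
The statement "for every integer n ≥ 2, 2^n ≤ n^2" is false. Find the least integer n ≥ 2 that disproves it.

n = 5

Check each integer n ≥ 2 in order until 2^n > n^2.
n = 2: 2^n = 4 and n^2 = 4, so 4 ≤ 4.
n = 3: 2^n = 8 and n^2 = 9, so 8 ≤ 9.
n = 4: 2^n = 16 and n^2 = 16, so 16 ≤ 16.
n = 5: 2^n = 32 and n^2 = 25, so 32 > 25.
Thus n = 5 disproves the claim, and no smaller n works.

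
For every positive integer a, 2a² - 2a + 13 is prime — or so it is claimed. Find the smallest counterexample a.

A counterexample is any positive integer a such that 2a² - 2a + 13 is not prime; we check each in order.
For a = 1, 2 the conclusion holds.
a = 3: 2a² - 2a + 13 = 25 = 5 × 5, composite.
Thus a = 3 disproves the claim, and no smaller a works.

a = 3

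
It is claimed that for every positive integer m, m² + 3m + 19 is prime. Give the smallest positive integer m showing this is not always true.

Check each positive integer m in order until m² + 3m + 19 is not prime.
For m = 1, 2, 3, 4, …, 12, 13, 14 the conclusion holds.
m = 15: m² + 3m + 19 = 289 = 17 × 17, composite.

m = 15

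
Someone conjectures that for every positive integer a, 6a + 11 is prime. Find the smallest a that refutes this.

a = 4

We need the least positive integer a for which 6a + 11 is not prime.
a = 1: 6a + 11 = 17, prime.
a = 2: 6a + 11 = 23, prime.
a = 3: 6a + 11 = 29, prime.
a = 4: 6a + 11 = 35 = 5 × 7, composite.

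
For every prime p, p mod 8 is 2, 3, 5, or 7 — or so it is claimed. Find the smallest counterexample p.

p = 17

The first 6 eligible values, up to p = 13, all satisfy the conclusion.
p = 17: 17 mod 8 = 1 — not in {2, 3, 5, 7}.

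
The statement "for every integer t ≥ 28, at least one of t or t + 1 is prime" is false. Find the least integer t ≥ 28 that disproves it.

t = 32

Check each integer t ≥ 28 in order until t, t + 1 are both composite.
t = 28: 29 is prime.
t = 29: 29 is prime.
t = 30: 31 is prime.
t = 31: 31 is prime.
t = 32: 32 = 2 × 16; 33 = 3 × 11 — both composite.
Hence t = 32 is a counterexample.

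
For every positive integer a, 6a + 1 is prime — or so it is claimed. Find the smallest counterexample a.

a = 4

A counterexample is any positive integer a such that 6a + 1 is not prime; we check each in order.
For a = 1, 2, 3 the conclusion holds.
a = 4: 6a + 1 = 25 = 5 × 5, composite.
So a = 4 is the smallest counterexample.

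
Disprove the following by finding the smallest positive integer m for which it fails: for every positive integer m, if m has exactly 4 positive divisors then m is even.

We need the least positive integer m for which m has exactly 4 positive divisors but m is odd.
m = 6: divisors of 6: 1, 2, 3, 6; 6 is even.
m = 8: divisors of 8: 1, 2, 4, 8; 8 is even.
m = 10: divisors of 10: 1, 2, 5, 10; 10 is even.
m = 14: divisors of 14: 1, 2, 7, 14; 14 is even.
m = 15: divisors of 15: 1, 3, 5, 15; 15 is odd.
Thus m = 15 disproves the claim, and no smaller m works.

m = 15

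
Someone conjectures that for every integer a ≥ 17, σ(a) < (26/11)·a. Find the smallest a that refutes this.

a = 24

A counterexample is any integer a ≥ 17 such that the claim fails; we check each in order.
The first 7 eligible values, up to a = 23, all satisfy the conclusion.
a = 24: σ(24) = 60; 60 ≥ 624/11.
Thus a = 24 disproves the claim, and no smaller a works.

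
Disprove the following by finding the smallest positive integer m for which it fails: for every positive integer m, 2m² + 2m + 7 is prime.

Check each positive integer m in order until 2m² + 2m + 7 is not prime.
The first 5 eligible values, up to m = 5, all satisfy the conclusion.
m = 6: 2m² + 2m + 7 = 91 = 7 × 13, composite.

m = 6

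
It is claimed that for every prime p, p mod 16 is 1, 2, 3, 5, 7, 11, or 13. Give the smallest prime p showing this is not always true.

Check each prime p in order until the claim fails.
For p = 2, 3, 5, 7, 11, 13, 17, 19, 23, 29 the conclusion holds.
p = 31: 31 mod 16 = 15 — not in {1, 2, 3, 5, 7, 11, 13}.
Hence p = 31 is a counterexample.

p = 31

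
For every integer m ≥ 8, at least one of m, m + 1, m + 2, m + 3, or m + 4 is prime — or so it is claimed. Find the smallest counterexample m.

A counterexample is any integer m ≥ 8 such that m, m + 1, m + 2, m + 3, m + 4 are all composite; we check each in order.
The first 16 eligible values, up to m = 23, all satisfy the conclusion.
m = 24: 24 = 2 × 12; 25 = 5 × 5; 26 = 2 × 13; 27 = 3 × 9; 28 = 2 × 14 — all composite.
Thus m = 24 disproves the claim, and no smaller m works.

m = 24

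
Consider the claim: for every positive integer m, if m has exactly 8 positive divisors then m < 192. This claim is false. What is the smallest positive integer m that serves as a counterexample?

m = 195

A counterexample is any positive integer m such that m has exactly 8 positive divisors but the claim fails; we check each in order.
For m = 24, 30, 40, 42, …, 186, 189, 190 the conclusion holds.
m = 195: τ(195) = 8; 195 ≥ 192.
Hence m = 195 is a counterexample.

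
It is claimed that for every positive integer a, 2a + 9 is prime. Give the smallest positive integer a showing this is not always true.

A counterexample is any positive integer a such that 2a + 9 is not prime; we check each in order.
For a = 1, 2 the conclusion holds.
a = 3: 2a + 9 = 15 = 3 × 5, composite.
So a = 3 is the smallest counterexample.

a = 3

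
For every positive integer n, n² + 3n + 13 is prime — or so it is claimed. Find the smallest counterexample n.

n = 9

A counterexample is any positive integer n such that n² + 3n + 13 is not prime; we check each in order.
n = 1: n² + 3n + 13 = 17, prime.
n = 2: n² + 3n + 13 = 23, prime.
n = 3: n² + 3n + 13 = 31, prime.
n = 4: n² + 3n + 13 = 41, prime.
n = 5: n² + 3n + 13 = 53, prime.
n = 6: n² + 3n + 13 = 67, prime.
n = 7: n² + 3n + 13 = 83, prime.
n = 8: n² + 3n + 13 = 101, prime.
n = 9: n² + 3n + 13 = 121 = 11 × 11, composite.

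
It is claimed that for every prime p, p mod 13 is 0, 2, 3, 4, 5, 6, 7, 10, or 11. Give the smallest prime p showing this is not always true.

p = 47

We need the least prime p for which the claim fails.
For p = 2, 3, 5, 7, …, 37, 41, 43 the conclusion holds.
p = 47: 47 mod 13 = 8 — not in {0, 2, 3, 4, 5, 6, 7, 10, 11}.
Thus p = 47 disproves the claim, and no smaller p works.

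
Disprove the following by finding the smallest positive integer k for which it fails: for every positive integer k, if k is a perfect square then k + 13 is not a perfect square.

k = 36

Check each positive integer k in order until k is a perfect square but k + 13 is a perfect square.
For k = 1, 4, 9, 16, 25 the conclusion holds.
k = 36: 36 = 6² and 36 + 13 = 49 = 7².
Hence k = 36 is a counterexample.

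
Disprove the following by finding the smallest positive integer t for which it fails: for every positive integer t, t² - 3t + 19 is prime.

Check each positive integer t in order until t² - 3t + 19 is not prime.
For t = 1, 2, 3, 4, …, 15, 16, 17 the conclusion holds.
t = 18: t² - 3t + 19 = 289 = 17 × 17, composite.

t = 18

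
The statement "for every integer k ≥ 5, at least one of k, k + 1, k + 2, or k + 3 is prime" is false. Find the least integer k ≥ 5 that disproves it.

k = 24

We need the least integer k ≥ 5 for which k, k + 1, k + 2, k + 3 are all composite.
For k = 5, 6, 7, 8, …, 21, 22, 23 the conclusion holds.
k = 24: 24 = 2 × 12; 25 = 5 × 5; 26 = 2 × 13; 27 = 3 × 9 — all composite.
So k = 24 is the smallest counterexample.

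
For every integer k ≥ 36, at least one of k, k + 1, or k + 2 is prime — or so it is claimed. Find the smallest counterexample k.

k = 36: 37 is prime.
k = 37: 37 is prime.
k = 38: 38 = 2 × 19; 39 = 3 × 13; 40 = 2 × 20 — all composite.
Thus k = 38 disproves the claim, and no smaller k works.

k = 38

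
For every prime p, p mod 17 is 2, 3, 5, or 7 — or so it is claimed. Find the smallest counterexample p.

Check each prime p in order until the claim fails.
The first 4 eligible values, up to p = 7, all satisfy the conclusion.
p = 11: 11 mod 17 = 11 — not in {2, 3, 5, 7}.

p = 11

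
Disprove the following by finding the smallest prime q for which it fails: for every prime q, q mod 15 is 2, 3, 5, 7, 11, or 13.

q = 19

We need the least prime q for which the claim fails.
For q = 2, 3, 5, 7, 11, 13, 17 the conclusion holds.
q = 19: 19 mod 15 = 4 — not in {2, 3, 5, 7, 11, 13}.
So q = 19 is the smallest counterexample.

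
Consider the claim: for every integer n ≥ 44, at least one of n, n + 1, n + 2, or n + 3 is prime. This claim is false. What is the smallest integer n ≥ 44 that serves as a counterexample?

n = 48

We need the least integer n ≥ 44 for which n, n + 1, n + 2, n + 3 are all composite.
n = 44: 47 is prime.
n = 45: 47 is prime.
n = 46: 47 is prime.
n = 47: 47 is prime.
n = 48: 48 = 2 × 24; 49 = 7 × 7; 50 = 2 × 25; 51 = 3 × 17 — all composite.
So n = 48 is the smallest counterexample.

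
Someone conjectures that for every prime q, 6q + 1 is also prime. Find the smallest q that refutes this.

A counterexample is any prime q such that 6q + 1 is not prime; we check each in order.
q = 2: 6q + 1 = 13, prime.
q = 3: 6q + 1 = 19, prime.
q = 5: 6q + 1 = 31, prime.
q = 7: 6q + 1 = 43, prime.
q = 11: 6q + 1 = 67, prime.
q = 13: 6q + 1 = 79, prime.
q = 17: 6q + 1 = 103, prime.
q = 19: 6q + 1 = 115 = 5 × 23, not prime.

q = 19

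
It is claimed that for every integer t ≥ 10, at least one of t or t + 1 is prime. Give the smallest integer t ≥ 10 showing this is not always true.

t = 14

Check each integer t ≥ 10 in order until t, t + 1 are both composite.
The first 4 eligible values, up to t = 13, all satisfy the conclusion.
t = 14: 14 = 2 × 7; 15 = 3 × 5 — both composite.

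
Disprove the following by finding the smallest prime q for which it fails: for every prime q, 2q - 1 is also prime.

q = 5

Check each prime q in order until 2q - 1 is not prime.
For q = 2, 3 the conclusion holds.
q = 5: 2q - 1 = 9 = 3 × 3, not prime.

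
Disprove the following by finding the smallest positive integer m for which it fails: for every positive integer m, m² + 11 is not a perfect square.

m = 1: 1² + 11 = 12, not a perfect square.
m = 2: 2² + 11 = 15, not a perfect square.
m = 3: 3² + 11 = 20, not a perfect square.
m = 4: 4² + 11 = 27, not a perfect square.
m = 5: 5² + 11 = 36 = 6², a perfect square.

m = 5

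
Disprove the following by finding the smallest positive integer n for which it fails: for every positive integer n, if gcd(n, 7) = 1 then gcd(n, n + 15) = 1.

n = 1: gcd(1, 16) = 1.
n = 2: gcd(2, 17) = 1.
n = 3: gcd(3, 18) = 3.
Thus n = 3 disproves the claim, and no smaller n works.

n = 3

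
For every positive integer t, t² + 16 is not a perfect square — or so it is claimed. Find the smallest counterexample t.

A counterexample is any positive integer t such that t² + 16 is a perfect square; we check each in order.
For t = 1, 2 the conclusion holds.
t = 3: 3² + 16 = 25 = 5², a perfect square.
Thus t = 3 disproves the claim, and no smaller t works.

t = 3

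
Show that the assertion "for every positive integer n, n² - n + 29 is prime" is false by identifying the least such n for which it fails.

Check each positive integer n in order until n² - n + 29 is not prime.
For n = 1, 2 the conclusion holds.
n = 3: n² - n + 29 = 35 = 5 × 7, composite.
So n = 3 is the smallest counterexample.

n = 3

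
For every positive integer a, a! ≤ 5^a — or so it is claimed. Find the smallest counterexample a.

We need the least positive integer a for which a! > 5^a.
The first 11 eligible values, up to a = 11, all satisfy the conclusion.
a = 12: a! = 479001600 and 5^a = 244140625, so 479001600 > 244140625.
Thus a = 12 disproves the claim, and no smaller a works.

a = 12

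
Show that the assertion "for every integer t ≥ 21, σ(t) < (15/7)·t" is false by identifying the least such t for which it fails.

t = 24

We need the least integer t ≥ 21 for which the claim fails.
t = 21: σ(21) = 32; 32 < 45.
t = 22: σ(22) = 36; 36 < 330/7.
t = 23: σ(23) = 24; 24 < 345/7.
t = 24: σ(24) = 60; 60 ≥ 360/7.
Hence t = 24 is a counterexample.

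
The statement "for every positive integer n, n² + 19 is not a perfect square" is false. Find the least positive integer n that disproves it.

n = 9

The first 8 eligible values, up to n = 8, all satisfy the conclusion.
n = 9: 9² + 19 = 100 = 10², a perfect square.
Thus n = 9 disproves the claim, and no smaller n works.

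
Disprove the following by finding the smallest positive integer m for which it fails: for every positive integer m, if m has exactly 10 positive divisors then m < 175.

m = 176

For m = 48, 80, 112, 162 the conclusion holds.
m = 176: τ(176) = 10; 176 ≥ 175.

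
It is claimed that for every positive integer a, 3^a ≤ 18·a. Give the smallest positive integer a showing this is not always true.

a = 4

A counterexample is any positive integer a such that 3^a > 18·a; we check each in order.
For a = 1, 2, 3 the conclusion holds.
a = 4: 3^a = 81 and 18·a = 72, so 81 > 72.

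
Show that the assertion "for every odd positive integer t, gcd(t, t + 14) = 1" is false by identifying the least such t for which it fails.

We need the least odd positive integer t for which gcd(t, t + 14) > 1.
t = 1: gcd(1, 15) = 1.
t = 3: gcd(3, 17) = 1.
t = 5: gcd(5, 19) = 1.
t = 7: gcd(7, 21) = 7.

t = 7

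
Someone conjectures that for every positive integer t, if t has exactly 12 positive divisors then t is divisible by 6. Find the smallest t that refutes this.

t = 140

t = 60: τ(60) = 12; 60 mod 6 = 0.
t = 72: τ(72) = 12; 72 mod 6 = 0.
t = 84: τ(84) = 12; 84 mod 6 = 0.
t = 90: τ(90) = 12; 90 mod 6 = 0.
t = 96: τ(96) = 12; 96 mod 6 = 0.
t = 108: τ(108) = 12; 108 mod 6 = 0.
t = 126: τ(126) = 12; 126 mod 6 = 0.
t = 132: τ(132) = 12; 132 mod 6 = 0.
t = 140: τ(140) = 12; 140 mod 6 = 2.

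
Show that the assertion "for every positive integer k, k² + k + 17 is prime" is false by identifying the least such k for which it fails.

We need the least positive integer k for which k² + k + 17 is not prime.
For k = 1, 2, 3, 4, …, 13, 14, 15 the conclusion holds.
k = 16: k² + k + 17 = 289 = 17 × 17, composite.
Hence k = 16 is a counterexample.

k = 16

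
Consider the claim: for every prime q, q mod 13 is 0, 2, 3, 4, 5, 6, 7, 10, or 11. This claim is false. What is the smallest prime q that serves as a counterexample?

For q = 2, 3, 5, 7, …, 37, 41, 43 the conclusion holds.
q = 47: 47 mod 13 = 8 — not in {0, 2, 3, 4, 5, 6, 7, 10, 11}.

q = 47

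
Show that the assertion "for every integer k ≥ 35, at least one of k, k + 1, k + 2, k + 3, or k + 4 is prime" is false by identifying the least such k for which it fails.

k = 48

The first 13 eligible values, up to k = 47, all satisfy the conclusion.
k = 48: 48 = 2 × 24; 49 = 7 × 7; 50 = 2 × 25; 51 = 3 × 17; 52 = 2 × 26 — all composite.
Hence k = 48 is a counterexample.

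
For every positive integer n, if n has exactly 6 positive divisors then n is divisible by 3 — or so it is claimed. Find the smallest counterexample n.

A counterexample is any positive integer n such that n has exactly 6 positive divisors but n is not divisible by 3; we check each in order.
n = 12: τ(12) = 6; 12 mod 3 = 0.
n = 18: τ(18) = 6; 18 mod 3 = 0.
n = 20: τ(20) = 6; 20 mod 3 = 2.

n = 20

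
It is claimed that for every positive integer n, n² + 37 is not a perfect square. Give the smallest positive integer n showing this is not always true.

n = 18

The first 17 eligible values, up to n = 17, all satisfy the conclusion.
n = 18: 18² + 37 = 361 = 19², a perfect square.
Thus n = 18 disproves the claim, and no smaller n works.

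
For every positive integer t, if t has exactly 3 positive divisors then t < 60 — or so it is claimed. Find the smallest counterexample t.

t = 121

We need the least positive integer t for which t has exactly 3 positive divisors but the claim fails.
t = 4: τ(4) = 3; 4 < 60.
t = 9: τ(9) = 3; 9 < 60.
t = 25: τ(25) = 3; 25 < 60.
t = 49: τ(49) = 3; 49 < 60.
t = 121: τ(121) = 3; 121 ≥ 60.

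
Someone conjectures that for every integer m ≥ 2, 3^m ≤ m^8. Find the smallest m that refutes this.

m = 23

Check each integer m ≥ 2 in order until 3^m > m^8.
For m = 2, 3, 4, 5, …, 20, 21, 22 the conclusion holds.
m = 23: 3^m = 94143178827 and m^8 = 78310985281, so 94143178827 > 78310985281.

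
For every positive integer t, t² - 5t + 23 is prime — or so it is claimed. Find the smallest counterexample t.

Check each positive integer t in order until t² - 5t + 23 is not prime.
For t = 1, 2, 3, 4, …, 16, 17, 18 the conclusion holds.
t = 19: t² - 5t + 23 = 289 = 17 × 17, composite.
Thus t = 19 disproves the claim, and no smaller t works.

t = 19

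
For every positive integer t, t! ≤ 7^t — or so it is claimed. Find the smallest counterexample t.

A counterexample is any positive integer t such that t! > 7^t; we check each in order.
The first 16 eligible values, up to t = 16, all satisfy the conclusion.
t = 17: t! = 355687428096000 and 7^t = 232630513987207, so 355687428096000 > 232630513987207.
Thus t = 17 disproves the claim, and no smaller t works.

t = 17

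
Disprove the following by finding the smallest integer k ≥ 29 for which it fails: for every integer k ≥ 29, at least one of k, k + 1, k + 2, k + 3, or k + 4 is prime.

Check each integer k ≥ 29 in order until k, k + 1, k + 2, k + 3, k + 4 are all composite.
For k = 29, 30, 31 the conclusion holds.
k = 32: 32 = 2 × 16; 33 = 3 × 11; 34 = 2 × 17; 35 = 5 × 7; 36 = 2 × 18 — all composite.
Hence k = 32 is a counterexample.

k = 32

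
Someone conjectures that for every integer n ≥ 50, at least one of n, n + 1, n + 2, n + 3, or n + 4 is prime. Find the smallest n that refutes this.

The first 4 eligible values, up to n = 53, all satisfy the conclusion.
n = 54: 54 = 2 × 27; 55 = 5 × 11; 56 = 2 × 28; 57 = 3 × 19; 58 = 2 × 29 — all composite.
So n = 54 is the smallest counterexample.

n = 54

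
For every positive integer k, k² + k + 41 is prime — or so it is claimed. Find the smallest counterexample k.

Check each positive integer k in order until k² + k + 41 is not prime.
For k = 1, 2, 3, 4, …, 37, 38, 39 the conclusion holds.
k = 40: k² + k + 41 = 1681 = 41 × 41, composite.

k = 40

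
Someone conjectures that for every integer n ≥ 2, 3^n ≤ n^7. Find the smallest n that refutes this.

We need the least integer n ≥ 2 for which 3^n > n^7.
For n = 2, 3, 4, 5, …, 16, 17, 18 the conclusion holds.
n = 19: 3^n = 1162261467 and n^7 = 893871739, so 1162261467 > 893871739.
Hence n = 19 is a counterexample.

n = 19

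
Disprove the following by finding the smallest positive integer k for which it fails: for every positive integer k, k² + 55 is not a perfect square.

k = 3

Check each positive integer k in order until k² + 55 is a perfect square.
For k = 1, 2 the conclusion holds.
k = 3: 3² + 55 = 64 = 8², a perfect square.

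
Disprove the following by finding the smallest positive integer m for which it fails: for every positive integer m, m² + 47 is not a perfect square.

m = 23

We need the least positive integer m for which m² + 47 is a perfect square.
The first 22 eligible values, up to m = 22, all satisfy the conclusion.
m = 23: 23² + 47 = 576 = 24², a perfect square.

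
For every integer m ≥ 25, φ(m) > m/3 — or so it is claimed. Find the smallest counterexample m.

m = 30

Check each integer m ≥ 25 in order until the claim fails.
The first 5 eligible values, up to m = 29, all satisfy the conclusion.
m = 30: φ(30) = 8 and 30/3 = 10, so φ(30) ≤ 30/3.
So m = 30 is the smallest counterexample.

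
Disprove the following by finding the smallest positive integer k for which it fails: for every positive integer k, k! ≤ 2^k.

k = 4

Check each positive integer k in order until k! > 2^k.
For k = 1, 2, 3 the conclusion holds.
k = 4: k! = 24 and 2^k = 16, so 24 > 16.
Thus k = 4 disproves the claim, and no smaller k works.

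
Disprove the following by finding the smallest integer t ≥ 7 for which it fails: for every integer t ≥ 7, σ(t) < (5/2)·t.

Check each integer t ≥ 7 in order until the claim fails.
For t = 7, 8, 9, 10, …, 21, 22, 23 the conclusion holds.
t = 24: σ(24) = 60; 60 ≥ 60.

t = 24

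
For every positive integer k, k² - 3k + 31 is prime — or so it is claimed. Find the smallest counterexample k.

k = 4

k = 1: k² - 3k + 31 = 29, prime.
k = 2: k² - 3k + 31 = 29, prime.
k = 3: k² - 3k + 31 = 31, prime.
k = 4: k² - 3k + 31 = 35 = 5 × 7, composite.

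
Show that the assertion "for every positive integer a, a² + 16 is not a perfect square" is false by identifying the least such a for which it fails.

a = 1: 1² + 16 = 17, not a perfect square.
a = 2: 2² + 16 = 20, not a perfect square.
a = 3: 3² + 16 = 25 = 5², a perfect square.
So a = 3 is the smallest counterexample.

a = 3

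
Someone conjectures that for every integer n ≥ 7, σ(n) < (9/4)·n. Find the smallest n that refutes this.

We need the least integer n ≥ 7 for which the claim fails.
For n = 7, 8, 9, 10, 11 the conclusion holds.
n = 12: σ(12) = 28; 28 ≥ 27.
So n = 12 is the smallest counterexample.

n = 12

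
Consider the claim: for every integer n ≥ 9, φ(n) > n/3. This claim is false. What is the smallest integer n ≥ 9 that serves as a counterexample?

A counterexample is any integer n ≥ 9 such that the claim fails; we check each in order.
For n = 9, 10, 11 the conclusion holds.
n = 12: φ(12) = 4 and 12/3 = 4, so φ(12) ≤ 12/3.
So n = 12 is the smallest counterexample.

n = 12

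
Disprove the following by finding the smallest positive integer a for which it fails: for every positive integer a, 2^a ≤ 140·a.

a = 11

For a = 1, 2, 3, 4, 5, 6, 7, 8, 9, 10 the conclusion holds.
a = 11: 2^a = 2048 and 140·a = 1540, so 2048 > 1540.
So a = 11 is the smallest counterexample.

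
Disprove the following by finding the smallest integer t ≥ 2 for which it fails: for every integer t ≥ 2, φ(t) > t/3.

t = 6

We need the least integer t ≥ 2 for which the claim fails.
t = 2: φ(2) = 1 and 2/3 = 2/3, so φ(2) > 2/3.
t = 3: φ(3) = 2 and 3/3 = 1, so φ(3) > 3/3.
t = 4: φ(4) = 2 and 4/3 = 4/3, so φ(4) > 4/3.
t = 5: φ(5) = 4 and 5/3 = 5/3, so φ(5) > 5/3.
t = 6: φ(6) = 2 and 6/3 = 2, so φ(6) ≤ 6/3.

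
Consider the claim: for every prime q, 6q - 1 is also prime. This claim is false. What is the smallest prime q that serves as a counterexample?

A counterexample is any prime q such that 6q - 1 is not prime; we check each in order.
For q = 2, 3, 5, 7 the conclusion holds.
q = 11: 6q - 1 = 65 = 5 × 13, not prime.

q = 11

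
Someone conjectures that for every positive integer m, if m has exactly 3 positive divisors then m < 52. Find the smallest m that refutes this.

m = 121

A counterexample is any positive integer m such that m has exactly 3 positive divisors but the claim fails; we check each in order.
For m = 4, 9, 25, 49 the conclusion holds.
m = 121: τ(121) = 3; 121 ≥ 52.
So m = 121 is the smallest counterexample.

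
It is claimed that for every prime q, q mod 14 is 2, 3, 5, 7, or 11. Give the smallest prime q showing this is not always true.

q = 13

A counterexample is any prime q such that the claim fails; we check each in order.
For q = 2, 3, 5, 7, 11 the conclusion holds.
q = 13: 13 mod 14 = 13 — not in {2, 3, 5, 7, 11}.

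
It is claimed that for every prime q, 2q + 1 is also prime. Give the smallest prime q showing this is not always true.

q = 7

We need the least prime q for which 2q + 1 is not prime.
q = 2: 2q + 1 = 5, prime.
q = 3: 2q + 1 = 7, prime.
q = 5: 2q + 1 = 11, prime.
q = 7: 2q + 1 = 15 = 3 × 5, not prime.
Thus q = 7 disproves the claim, and no smaller q works.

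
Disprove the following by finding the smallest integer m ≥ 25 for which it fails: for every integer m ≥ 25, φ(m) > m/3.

Check each integer m ≥ 25 in order until the claim fails.
The first 5 eligible values, up to m = 29, all satisfy the conclusion.
m = 30: φ(30) = 8 and 30/3 = 10, so φ(30) ≤ 30/3.

m = 30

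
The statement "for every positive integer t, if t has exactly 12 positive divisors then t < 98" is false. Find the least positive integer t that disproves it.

t = 108

t = 60: τ(60) = 12; 60 < 98.
t = 72: τ(72) = 12; 72 < 98.
t = 84: τ(84) = 12; 84 < 98.
t = 90: τ(90) = 12; 90 < 98.
t = 96: τ(96) = 12; 96 < 98.
t = 108: τ(108) = 12; 108 ≥ 98.
Hence t = 108 is a counterexample.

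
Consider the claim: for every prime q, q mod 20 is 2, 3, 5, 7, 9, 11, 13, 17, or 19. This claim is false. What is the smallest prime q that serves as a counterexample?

We need the least prime q for which the claim fails.
For q = 2, 3, 5, 7, …, 29, 31, 37 the conclusion holds.
q = 41: 41 mod 20 = 1 — not in {2, 3, 5, 7, 9, 11, 13, 17, 19}.
So q = 41 is the smallest counterexample.

q = 41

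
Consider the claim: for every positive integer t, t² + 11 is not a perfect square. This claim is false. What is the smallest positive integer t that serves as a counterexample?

t = 5

We need the least positive integer t for which t² + 11 is a perfect square.
For t = 1, 2, 3, 4 the conclusion holds.
t = 5: 5² + 11 = 36 = 6², a perfect square.
Thus t = 5 disproves the claim, and no smaller t works.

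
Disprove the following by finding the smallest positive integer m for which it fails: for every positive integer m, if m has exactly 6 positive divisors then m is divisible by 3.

m = 20

Check each positive integer m in order until m has exactly 6 positive divisors but m is not divisible by 3.
m = 12: τ(12) = 6; 12 mod 3 = 0.
m = 18: τ(18) = 6; 18 mod 3 = 0.
m = 20: τ(20) = 6; 20 mod 3 = 2.
So m = 20 is the smallest counterexample.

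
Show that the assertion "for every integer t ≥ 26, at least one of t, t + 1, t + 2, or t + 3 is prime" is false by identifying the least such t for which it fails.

t = 32

Check each integer t ≥ 26 in order until t, t + 1, t + 2, t + 3 are all composite.
For t = 26, 27, 28, 29, 30, 31 the conclusion holds.
t = 32: 32 = 2 × 16; 33 = 3 × 11; 34 = 2 × 17; 35 = 5 × 7 — all composite.
Hence t = 32 is a counterexample.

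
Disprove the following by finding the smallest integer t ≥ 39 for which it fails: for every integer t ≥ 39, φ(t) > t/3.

For t = 39, 40, 41 the conclusion holds.
t = 42: φ(42) = 12 and 42/3 = 14, so φ(42) ≤ 42/3.
Thus t = 42 disproves the claim, and no smaller t works.

t = 42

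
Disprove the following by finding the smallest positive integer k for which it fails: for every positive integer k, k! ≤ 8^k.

k = 20

Check each positive integer k in order until k! > 8^k.
For k = 1, 2, 3, 4, …, 17, 18, 19 the conclusion holds.
k = 20: k! = 2432902008176640000 and 8^k = 1152921504606846976, so 2432902008176640000 > 1152921504606846976.
Hence k = 20 is a counterexample.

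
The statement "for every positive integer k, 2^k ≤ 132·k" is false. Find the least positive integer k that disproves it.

The first 10 eligible values, up to k = 10, all satisfy the conclusion.
k = 11: 2^k = 2048 and 132·k = 1452, so 2048 > 1452.

k = 11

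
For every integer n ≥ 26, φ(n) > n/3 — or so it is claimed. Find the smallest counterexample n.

n = 30

Check each integer n ≥ 26 in order until the claim fails.
n = 26: φ(26) = 12 and 26/3 = 26/3, so φ(26) > 26/3.
n = 27: φ(27) = 18 and 27/3 = 9, so φ(27) > 27/3.
n = 28: φ(28) = 12 and 28/3 = 28/3, so φ(28) > 28/3.
n = 29: φ(29) = 28 and 29/3 = 29/3, so φ(29) > 29/3.
n = 30: φ(30) = 8 and 30/3 = 10, so φ(30) ≤ 30/3.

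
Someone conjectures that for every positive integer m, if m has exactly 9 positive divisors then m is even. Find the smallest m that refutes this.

Check each positive integer m in order until m has exactly 9 positive divisors but m is odd.
m = 36: divisors of 36: 9 divisors; 36 is even.
m = 100: divisors of 100: 9 divisors; 100 is even.
m = 196: divisors of 196: 9 divisors; 196 is even.
m = 225: divisors of 225: 9 divisors; 225 is odd.

m = 225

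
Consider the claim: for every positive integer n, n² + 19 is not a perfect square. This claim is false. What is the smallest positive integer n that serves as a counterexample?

n = 9

Check each positive integer n in order until n² + 19 is a perfect square.
n = 1: 1² + 19 = 20, not a perfect square.
n = 2: 2² + 19 = 23, not a perfect square.
n = 3: 3² + 19 = 28, not a perfect square.
n = 4: 4² + 19 = 35, not a perfect square.
n = 5: 5² + 19 = 44, not a perfect square.
n = 6: 6² + 19 = 55, not a perfect square.
n = 7: 7² + 19 = 68, not a perfect square.
n = 8: 8² + 19 = 83, not a perfect square.
n = 9: 9² + 19 = 100 = 10², a perfect square.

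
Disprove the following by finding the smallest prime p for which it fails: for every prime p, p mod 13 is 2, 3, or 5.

p = 7

A counterexample is any prime p such that the claim fails; we check each in order.
p = 2: 2 mod 13 = 2.
p = 3: 3 mod 13 = 3.
p = 5: 5 mod 13 = 5.
p = 7: 7 mod 13 = 7 — not in {2, 3, 5}.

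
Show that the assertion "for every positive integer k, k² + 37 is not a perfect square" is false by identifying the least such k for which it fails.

The first 17 eligible values, up to k = 17, all satisfy the conclusion.
k = 18: 18² + 37 = 361 = 19², a perfect square.
So k = 18 is the smallest counterexample.

k = 18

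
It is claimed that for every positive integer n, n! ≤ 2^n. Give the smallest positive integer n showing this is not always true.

A counterexample is any positive integer n such that n! > 2^n; we check each in order.
n = 1: n! = 1 and 2^n = 2, so 1 ≤ 2.
n = 2: n! = 2 and 2^n = 4, so 2 ≤ 4.
n = 3: n! = 6 and 2^n = 8, so 6 ≤ 8.
n = 4: n! = 24 and 2^n = 16, so 24 > 16.

n = 4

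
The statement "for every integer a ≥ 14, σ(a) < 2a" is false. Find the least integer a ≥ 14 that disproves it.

We need the least integer a ≥ 14 for which the claim fails.
a = 14: σ(14) = 24; 24 < 28.
a = 15: σ(15) = 24; 24 < 30.
a = 16: σ(16) = 31; 31 < 32.
a = 17: σ(17) = 18; 18 < 34.
a = 18: σ(18) = 39; 39 ≥ 36.
Hence a = 18 is a counterexample.

a = 18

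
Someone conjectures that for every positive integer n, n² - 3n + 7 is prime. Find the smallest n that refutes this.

n = 6

Check each positive integer n in order until n² - 3n + 7 is not prime.
n = 1: n² - 3n + 7 = 5, prime.
n = 2: n² - 3n + 7 = 5, prime.
n = 3: n² - 3n + 7 = 7, prime.
n = 4: n² - 3n + 7 = 11, prime.
n = 5: n² - 3n + 7 = 17, prime.
n = 6: n² - 3n + 7 = 25 = 5 × 5, composite.
Thus n = 6 disproves the claim, and no smaller n works.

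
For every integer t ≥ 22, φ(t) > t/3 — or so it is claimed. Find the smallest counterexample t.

Check each integer t ≥ 22 in order until the claim fails.
For t = 22, 23 the conclusion holds.
t = 24: φ(24) = 8 and 24/3 = 8, so φ(24) ≤ 24/3.
So t = 24 is the smallest counterexample.

t = 24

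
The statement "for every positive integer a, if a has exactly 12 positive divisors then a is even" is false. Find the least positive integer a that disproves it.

a = 315

The first 24 eligible values, up to a = 308, all satisfy the conclusion.
a = 315: divisors of 315: 12 divisors; 315 is odd.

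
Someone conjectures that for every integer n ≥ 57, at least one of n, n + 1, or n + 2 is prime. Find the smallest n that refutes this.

n = 62

A counterexample is any integer n ≥ 57 such that n, n + 1, n + 2 are all composite; we check each in order.
n = 57: 59 is prime.
n = 58: 59 is prime.
n = 59: 59 is prime.
n = 60: 61 is prime.
n = 61: 61 is prime.
n = 62: 62 = 2 × 31; 63 = 3 × 21; 64 = 2 × 32 — all composite.
So n = 62 is the smallest counterexample.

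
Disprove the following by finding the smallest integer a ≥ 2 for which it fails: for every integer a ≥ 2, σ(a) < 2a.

A counterexample is any integer a ≥ 2 such that the claim fails; we check each in order.
For a = 2, 3, 4, 5 the conclusion holds.
a = 6: σ(6) = 12; 12 ≥ 12.

a = 6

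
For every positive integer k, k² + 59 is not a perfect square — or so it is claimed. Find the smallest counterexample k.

Check each positive integer k in order until k² + 59 is a perfect square.
For k = 1, 2, 3, 4, …, 26, 27, 28 the conclusion holds.
k = 29: 29² + 59 = 900 = 30², a perfect square.

k = 29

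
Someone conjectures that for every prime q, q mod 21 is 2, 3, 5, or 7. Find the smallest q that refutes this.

q = 11

A counterexample is any prime q such that the claim fails; we check each in order.
q = 2: 2 mod 21 = 2.
q = 3: 3 mod 21 = 3.
q = 5: 5 mod 21 = 5.
q = 7: 7 mod 21 = 7.
q = 11: 11 mod 21 = 11 — not in {2, 3, 5, 7}.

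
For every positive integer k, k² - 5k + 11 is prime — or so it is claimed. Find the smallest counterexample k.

Check each positive integer k in order until k² - 5k + 11 is not prime.
For k = 1, 2, 3, 4, 5, 6 the conclusion holds.
k = 7: k² - 5k + 11 = 25 = 5 × 5, composite.
Thus k = 7 disproves the claim, and no smaller k works.

k = 7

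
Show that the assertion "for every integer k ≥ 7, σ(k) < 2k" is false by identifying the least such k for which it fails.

k = 12

Check each integer k ≥ 7 in order until the claim fails.
k = 7: σ(7) = 8; 8 < 14.
k = 8: σ(8) = 15; 15 < 16.
k = 9: σ(9) = 13; 13 < 18.
k = 10: σ(10) = 18; 18 < 20.
k = 11: σ(11) = 12; 12 < 22.
k = 12: σ(12) = 28; 28 ≥ 24.
Hence k = 12 is a counterexample.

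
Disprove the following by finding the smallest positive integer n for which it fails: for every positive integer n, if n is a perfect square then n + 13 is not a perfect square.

A counterexample is any positive integer n such that n is a perfect square but n + 13 is a perfect square; we check each in order.
The first 5 eligible values, up to n = 25, all satisfy the conclusion.
n = 36: 36 = 6² and 36 + 13 = 49 = 7².

n = 36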